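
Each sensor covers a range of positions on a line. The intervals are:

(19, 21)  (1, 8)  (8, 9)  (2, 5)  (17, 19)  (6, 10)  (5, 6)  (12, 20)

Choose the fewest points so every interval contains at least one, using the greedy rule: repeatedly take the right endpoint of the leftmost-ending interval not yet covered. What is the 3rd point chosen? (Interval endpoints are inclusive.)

19

Sort by right endpoint; whenever an interval is uncovered, place a point at its right end.
Sorted: [2,5] [5,6] [1,8] [8,9] [6,10] [17,19] [12,20] [19,21]
{[2,5],[5,6],[1,8]} hit by 5; {[8,9],[6,10]} hit by 9; {[17,19],[12,20],[19,21]} hit by 19.
Points: 5, 9, 19 (3 total).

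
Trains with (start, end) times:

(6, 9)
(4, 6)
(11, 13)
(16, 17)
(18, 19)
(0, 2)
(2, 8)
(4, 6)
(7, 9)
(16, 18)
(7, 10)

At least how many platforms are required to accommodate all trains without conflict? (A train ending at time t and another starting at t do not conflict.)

starts: [0, 2, 4, 4, 6, 7, 7, 11, 16, 16, 18]
ends:   [2, 6, 6, 8, 9, 9, 10, 13, 17, 18, 19]
s0→1 e2→0 s2→1 s4→2 s4→3 e6→2 e6→1 s6→2 s7→3 s7→4  — peak 4.

4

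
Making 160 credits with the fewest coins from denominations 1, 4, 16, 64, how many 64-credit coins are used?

2

Greedy: take as many of the largest coin as possible, then repeat with the remainder.
160 − 2×64→32 − 2×16→0
Count of 64: 2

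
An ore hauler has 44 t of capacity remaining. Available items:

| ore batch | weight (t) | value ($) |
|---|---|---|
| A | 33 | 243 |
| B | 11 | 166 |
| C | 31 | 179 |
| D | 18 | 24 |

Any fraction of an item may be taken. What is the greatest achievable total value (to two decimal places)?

Greedy by value/weight ratio, highest first.
Order: B (166/11=15.09) > A (243/33=7.36) > C (179/31=5.77) > D (24/18=1.33)
Fill: take B (11 @ 166) → take A (33 @ 243); 44/44 used.
Total value = 409.00

409.00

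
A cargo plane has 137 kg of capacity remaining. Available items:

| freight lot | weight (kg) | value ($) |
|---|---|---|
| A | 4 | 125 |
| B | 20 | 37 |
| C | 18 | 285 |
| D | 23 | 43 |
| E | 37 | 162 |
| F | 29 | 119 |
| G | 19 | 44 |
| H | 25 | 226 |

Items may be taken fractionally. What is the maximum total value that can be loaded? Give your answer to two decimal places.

Ratios (sorted): A 31.25, C 15.83, H 9.04, E 4.38, F 4.10, G 2.32, D 1.87, B 1.85
take A (4 @ 125); take C (18 @ 285); take H (25 @ 226); take E (37 @ 162); take F (29 @ 119); take G (19 @ 44); take 5/23 of D → 9.35. Capacity used 137/137.
Total value = 970.35

970.35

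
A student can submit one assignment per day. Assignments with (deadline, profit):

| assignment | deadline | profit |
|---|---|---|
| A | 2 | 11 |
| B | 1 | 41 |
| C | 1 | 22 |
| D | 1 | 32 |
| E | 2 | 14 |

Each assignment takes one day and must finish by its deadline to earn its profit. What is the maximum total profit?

Take jobs in profit order; each goes to the latest open slot no later than its deadline.
By profit: B(d1,41), D(d1,32), C(d1,22), E(d2,14), A(d2,11)
B→slot 1; D skipped; C skipped; E→slot 2; A skipped.
Profit = 41 + 14 = 55

55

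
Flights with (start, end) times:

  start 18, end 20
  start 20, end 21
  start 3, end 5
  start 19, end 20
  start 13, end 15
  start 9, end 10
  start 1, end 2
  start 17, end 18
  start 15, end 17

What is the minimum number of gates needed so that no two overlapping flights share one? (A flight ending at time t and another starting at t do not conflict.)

2

starts: [1, 3, 9, 13, 15, 17, 18, 19, 20]
ends:   [2, 5, 10, 15, 17, 18, 20, 20, 21]
s1→1 e2→0 s3→1 e5→0 s9→1 e10→0 s13→1 e15→0 s15→1 e17→0 s17→1 e18→0 s18→1 s19→2  — peak 2.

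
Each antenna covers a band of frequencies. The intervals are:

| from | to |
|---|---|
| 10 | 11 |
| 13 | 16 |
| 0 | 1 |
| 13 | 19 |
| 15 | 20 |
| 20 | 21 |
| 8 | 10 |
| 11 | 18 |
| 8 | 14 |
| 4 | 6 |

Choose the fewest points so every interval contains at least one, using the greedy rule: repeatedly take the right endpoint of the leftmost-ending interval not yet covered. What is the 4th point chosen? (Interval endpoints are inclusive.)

Sorted: [0,1] [4,6] [8,10] [10,11] [8,14] [13,16] [11,18] [13,19] [15,20] [20,21]
{[0,1]} hit by 1; {[4,6]} hit by 6; {[8,10],[10,11],[8,14]} hit by 10; {[13,16],[11,18],[13,19],[15,20]} hit by 16; {[20,21]} hit by 21.
Points: 1, 6, 10, 16, 21 (5 total).

16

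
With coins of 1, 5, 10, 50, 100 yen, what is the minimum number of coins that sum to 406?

Greedy: take as many of the largest coin as possible, then repeat with the remainder.
406 − 4×100→6 − 1×5→1 − 1×1→0
Total coins = 4 + 1 + 1 = 6

6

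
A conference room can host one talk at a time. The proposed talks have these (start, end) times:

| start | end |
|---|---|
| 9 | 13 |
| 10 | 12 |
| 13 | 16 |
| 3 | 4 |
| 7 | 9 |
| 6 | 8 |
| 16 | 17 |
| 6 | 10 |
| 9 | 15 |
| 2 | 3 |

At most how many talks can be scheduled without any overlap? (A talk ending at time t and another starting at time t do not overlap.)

Sort by end time and greedily take each interval whose start is ≥ the last chosen end.
Sorted by end: (2,3)  (3,4)  (6,8)  (7,9)  (6,10)  (10,12)  (9,13)  (9,15)  (13,16)  (16,17)
take (2,3); take (3,4); take (6,8); skip (6,10); take (10,12); take (13,16); take (16,17).
Selected 6 talks.

6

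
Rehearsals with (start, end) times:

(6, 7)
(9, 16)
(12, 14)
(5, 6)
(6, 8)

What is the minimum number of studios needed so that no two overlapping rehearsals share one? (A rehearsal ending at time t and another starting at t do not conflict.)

2

Events (time:±→running): 5:+→1 6:-→0 6:+→1 6:+→2 … peak 2.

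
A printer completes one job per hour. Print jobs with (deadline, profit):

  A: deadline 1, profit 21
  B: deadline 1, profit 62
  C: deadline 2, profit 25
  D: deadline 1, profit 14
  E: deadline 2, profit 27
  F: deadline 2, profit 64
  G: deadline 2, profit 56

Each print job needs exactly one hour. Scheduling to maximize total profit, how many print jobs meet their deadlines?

2

Sort by profit descending; place each in the latest free slot ≤ its deadline.
By profit: F(d2,64), B(d1,62), G(d2,56), E(d2,27), C(d2,25), A(d1,21), D(d1,14)
F→slot 2; B→slot 1; G skipped; E skipped; C skipped; A skipped; D skipped.
2 of 7 scheduled.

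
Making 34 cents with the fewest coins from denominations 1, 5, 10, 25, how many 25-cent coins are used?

Greedy: take as many of the largest coin as possible, then repeat with the remainder.
34 − 1×25→9 − 1×5→4 − 4×1→0
Count of 25: 1

1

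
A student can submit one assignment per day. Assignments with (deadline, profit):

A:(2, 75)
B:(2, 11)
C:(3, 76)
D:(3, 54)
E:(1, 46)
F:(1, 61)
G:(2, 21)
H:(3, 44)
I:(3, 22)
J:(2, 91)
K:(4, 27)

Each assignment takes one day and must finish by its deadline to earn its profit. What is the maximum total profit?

269

Take jobs in profit order; each goes to the latest open slot no later than its deadline.
Profit order: J=91 C=76 A=75 F=61 D=54 E=46 H=44 K=27 I=22 G=21 B=11
Assign: J→slot 2, C→slot 3, A→slot 1, F skipped, D skipped, E skipped, H skipped, K→slot 4, I skipped, G skipped, B skipped.
Slots: [1:A] [2:J] [3:C] [4:K]
Profit = 75 + 91 + 76 + 27 = 269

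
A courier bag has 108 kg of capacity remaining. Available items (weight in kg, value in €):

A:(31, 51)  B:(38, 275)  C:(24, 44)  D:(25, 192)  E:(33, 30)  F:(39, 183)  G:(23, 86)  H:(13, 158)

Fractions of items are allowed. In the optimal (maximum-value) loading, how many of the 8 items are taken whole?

3

Greedy by value/weight ratio, highest first.
Ratios (sorted): H 12.15, D 7.68, B 7.24, F 4.69, G 3.74, C 1.83, A 1.65, E 0.91
take H (13 @ 158); take D (25 @ 192); take B (38 @ 275); take 32/39 of F → 150.15. Capacity used 108/108.
3 item(s) taken whole; one partial (take 32/39 of F).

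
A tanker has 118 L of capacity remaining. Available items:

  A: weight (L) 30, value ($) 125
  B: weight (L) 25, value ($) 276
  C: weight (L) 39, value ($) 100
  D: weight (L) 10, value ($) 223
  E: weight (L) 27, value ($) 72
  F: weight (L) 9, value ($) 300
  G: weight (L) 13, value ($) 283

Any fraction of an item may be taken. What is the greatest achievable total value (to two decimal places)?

1289.26

Greedy by value/weight ratio, highest first.
Ratios (sorted): F 33.33, D 22.30, G 21.77, B 11.04, A 4.17, E 2.67, C 2.56
take F (9 @ 300); take D (10 @ 223); take G (13 @ 283); take B (25 @ 276); take A (30 @ 125); take E (27 @ 72); take 4/39 of C → 10.26. Capacity used 118/118.
Total value = 1289.26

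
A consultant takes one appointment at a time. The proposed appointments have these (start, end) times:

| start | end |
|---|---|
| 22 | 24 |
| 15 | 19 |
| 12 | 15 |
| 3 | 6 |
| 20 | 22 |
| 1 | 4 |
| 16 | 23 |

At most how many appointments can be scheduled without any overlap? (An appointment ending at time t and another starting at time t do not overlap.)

5

Order by finish time; keep every interval that doesn't clash with the previous kept one.
Sorted by end: (1,4)  (3,6)  (12,15)  (15,19)  (20,22)  (16,23)  (22,24)
take (1,4); take (12,15); take (15,19); take (20,22); take (22,24).
Selected 5 appointments.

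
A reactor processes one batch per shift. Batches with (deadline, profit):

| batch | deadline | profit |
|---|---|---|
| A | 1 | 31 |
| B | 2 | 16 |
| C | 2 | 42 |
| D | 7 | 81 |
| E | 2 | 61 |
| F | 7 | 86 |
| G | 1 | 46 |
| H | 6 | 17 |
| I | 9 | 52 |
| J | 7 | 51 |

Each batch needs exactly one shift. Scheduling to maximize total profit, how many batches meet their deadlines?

Sort by profit descending; place each in the latest free slot ≤ its deadline.
Profit order: F=86 D=81 E=61 I=52 J=51 G=46 C=42 A=31 H=17 B=16
Assign: F→slot 7, D→slot 6, E→slot 2, I→slot 9, J→slot 5, G→slot 1, C skipped, A skipped, H→slot 4, B skipped.
Slots: [1:G] [2:E] [4:H] [5:J] [6:D] [7:F] [9:I]
7 of 10 scheduled.

7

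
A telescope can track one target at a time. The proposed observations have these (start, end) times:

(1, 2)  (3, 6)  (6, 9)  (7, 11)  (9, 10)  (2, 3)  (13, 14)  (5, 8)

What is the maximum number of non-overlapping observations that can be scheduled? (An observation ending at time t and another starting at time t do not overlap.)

By end time: (1,2), (2,3), (3,6), (5,8), (6,9), (9,10), (7,11), (13,14).
Pick (1,2); next start ≥ 2 → (2,3); next start ≥ 3 → (3,6); next start ≥ 6 → (6,9); next start ≥ 9 → (9,10); next start ≥ 10 → (13,14).
Selected 6 observations.

6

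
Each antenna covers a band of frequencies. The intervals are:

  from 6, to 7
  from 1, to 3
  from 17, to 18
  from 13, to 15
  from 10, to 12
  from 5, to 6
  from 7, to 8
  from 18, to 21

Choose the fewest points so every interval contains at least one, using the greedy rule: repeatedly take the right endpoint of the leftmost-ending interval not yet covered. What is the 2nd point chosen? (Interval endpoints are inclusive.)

6

Sorted: [1,3] [5,6] [6,7] [7,8] [10,12] [13,15] [17,18] [18,21]
{[1,3]} hit by 3; {[5,6],[6,7]} hit by 6; {[7,8]} hit by 8; {[10,12]} hit by 12; {[13,15]} hit by 15; {[17,18],[18,21]} hit by 18.
Points: 3, 6, 8, 12, 15, 18 (6 total).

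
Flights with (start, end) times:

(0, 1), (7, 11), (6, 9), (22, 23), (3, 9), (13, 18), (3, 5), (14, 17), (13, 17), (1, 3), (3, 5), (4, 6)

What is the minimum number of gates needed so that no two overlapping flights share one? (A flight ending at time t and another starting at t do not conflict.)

Events (time:±→running): 0:+→1 1:-→0 1:+→1 3:-→0 3:+→1 3:+→2 3:+→3 4:+→4 … peak 4.

4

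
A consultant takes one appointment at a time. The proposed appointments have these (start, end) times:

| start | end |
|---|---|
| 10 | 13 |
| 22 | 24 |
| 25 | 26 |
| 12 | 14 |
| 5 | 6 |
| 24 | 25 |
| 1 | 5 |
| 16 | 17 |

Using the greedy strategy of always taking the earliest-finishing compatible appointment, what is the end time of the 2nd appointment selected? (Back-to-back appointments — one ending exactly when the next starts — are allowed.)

6

Sort by end time and greedily take each interval whose start is ≥ the last chosen end.
Sorted by end: (1,5)  (5,6)  (10,13)  (12,14)  (16,17)  (22,24)  (24,25)  (25,26)
take (1,5); take (5,6); take (10,13); take (16,17); take (22,24); take (24,25); take (25,26).
Selected: (1,5) (5,6) (10,13) (16,17) (22,24) (24,25) (25,26)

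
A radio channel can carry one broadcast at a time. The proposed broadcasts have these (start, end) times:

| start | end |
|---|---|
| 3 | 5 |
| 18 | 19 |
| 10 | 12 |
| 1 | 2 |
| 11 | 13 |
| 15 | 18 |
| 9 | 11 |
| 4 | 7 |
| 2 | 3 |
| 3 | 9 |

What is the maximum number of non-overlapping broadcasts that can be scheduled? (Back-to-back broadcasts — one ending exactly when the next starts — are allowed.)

Sorted by end: (1,2)  (2,3)  (3,5)  (4,7)  (3,9)  (9,11)  (10,12)  (11,13)  (15,18)  (18,19)
take (1,2); take (2,3); take (3,5); skip (4,7); skip (3,9); take (9,11); skip (10,12); take (11,13); take (15,18); take (18,19).
Selected 7 broadcasts.

7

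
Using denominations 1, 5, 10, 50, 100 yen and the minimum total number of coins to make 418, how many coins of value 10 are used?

Use the largest denomination that fits, subtract, and repeat.
418 = 4×100 + 1×10 + 1×5 + 3×1
Count of 10: 1

1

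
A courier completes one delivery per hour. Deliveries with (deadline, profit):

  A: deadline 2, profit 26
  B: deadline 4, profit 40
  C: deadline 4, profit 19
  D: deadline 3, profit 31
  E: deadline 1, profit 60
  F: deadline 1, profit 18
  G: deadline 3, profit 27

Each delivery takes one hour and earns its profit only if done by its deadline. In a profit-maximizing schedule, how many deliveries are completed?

Take jobs in profit order; each goes to the latest open slot no later than its deadline.
Profit order: E=60 B=40 D=31 G=27 A=26 C=19 F=18
Assign: E→slot 1, B→slot 4, D→slot 3, G→slot 2, A skipped, C skipped, F skipped.
Slots: [1:E] [2:G] [3:D] [4:B]
4 of 7 scheduled.

4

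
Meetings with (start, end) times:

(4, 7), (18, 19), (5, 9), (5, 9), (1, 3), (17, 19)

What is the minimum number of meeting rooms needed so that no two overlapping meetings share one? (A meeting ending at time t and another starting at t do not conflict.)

3

Count concurrent intervals with a sweep; the peak is the room count.
Events (time:±→running): 1:+→1 3:-→0 4:+→1 5:+→2 5:+→3 … peak 3.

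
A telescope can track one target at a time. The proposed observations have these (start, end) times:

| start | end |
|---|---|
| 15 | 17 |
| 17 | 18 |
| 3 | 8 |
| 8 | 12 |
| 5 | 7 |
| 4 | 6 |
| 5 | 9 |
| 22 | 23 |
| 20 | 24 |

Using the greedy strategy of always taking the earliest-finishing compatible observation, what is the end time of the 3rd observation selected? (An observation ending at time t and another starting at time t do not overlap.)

By end time: (4,6), (5,7), (3,8), (5,9), (8,12), (15,17), (17,18), (22,23), (20,24).
Pick (4,6); next start ≥ 6 → (8,12); next start ≥ 12 → (15,17); next start ≥ 17 → (17,18); next start ≥ 18 → (22,23).
Selected: (4,6) (8,12) (15,17) (17,18) (22,23)

17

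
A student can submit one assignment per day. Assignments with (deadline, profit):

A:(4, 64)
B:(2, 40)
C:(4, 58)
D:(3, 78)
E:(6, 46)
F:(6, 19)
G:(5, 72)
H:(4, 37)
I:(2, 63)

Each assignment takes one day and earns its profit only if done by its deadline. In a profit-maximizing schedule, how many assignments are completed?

Sort by profit descending; place each in the latest free slot ≤ its deadline.
By profit: D(d3,78), G(d5,72), A(d4,64), I(d2,63), C(d4,58), E(d6,46), B(d2,40), H(d4,37), F(d6,19)
D→slot 3; G→slot 5; A→slot 4; I→slot 2; C→slot 1; E→slot 6; B skipped; H skipped; F skipped.
6 of 9 scheduled.

6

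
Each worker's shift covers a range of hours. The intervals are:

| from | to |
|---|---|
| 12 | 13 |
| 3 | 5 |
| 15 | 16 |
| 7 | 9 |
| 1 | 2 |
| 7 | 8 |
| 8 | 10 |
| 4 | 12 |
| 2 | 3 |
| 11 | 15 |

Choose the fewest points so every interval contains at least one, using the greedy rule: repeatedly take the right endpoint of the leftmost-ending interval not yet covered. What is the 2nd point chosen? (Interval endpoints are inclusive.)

By right end: [1,2]  [2,3]  [3,5]  [7,8]  [7,9]  [8,10]  [4,12]  [12,13]  [11,15]  [15,16]
[1,2] uncovered → point at 2; [3,5] uncovered → point at 5; [7,8] uncovered → point at 8; [12,13] uncovered → point at 13; [15,16] uncovered → point at 16.
Points: 2, 5, 8, 13, 16 (5 total).

5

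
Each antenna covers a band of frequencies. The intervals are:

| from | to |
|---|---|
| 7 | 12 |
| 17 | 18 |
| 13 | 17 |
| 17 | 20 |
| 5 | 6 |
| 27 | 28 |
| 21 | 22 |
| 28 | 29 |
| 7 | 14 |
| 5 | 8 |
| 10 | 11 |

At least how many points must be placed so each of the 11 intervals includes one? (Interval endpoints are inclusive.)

By right end: [5,6]  [5,8]  [10,11]  [7,12]  [7,14]  [13,17]  [17,18]  [17,20]  [21,22]  [27,28]  [28,29]
[5,6] uncovered → point at 6; [10,11] uncovered → point at 11; [13,17] uncovered → point at 17; [21,22] uncovered → point at 22; [27,28] uncovered → point at 28.
Points: 6, 11, 17, 22, 28 (5 total).

5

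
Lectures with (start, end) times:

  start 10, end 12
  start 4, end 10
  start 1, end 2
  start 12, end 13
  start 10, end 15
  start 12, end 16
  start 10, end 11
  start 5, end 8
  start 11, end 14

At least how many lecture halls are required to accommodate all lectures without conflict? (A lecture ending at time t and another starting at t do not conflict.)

starts: [1, 4, 5, 10, 10, 10, 11, 12, 12]
ends:   [2, 8, 10, 11, 12, 13, 14, 15, 16]
s1→1 e2→0 s4→1 s5→2 e8→1 e10→0 s10→1 s10→2 s10→3 e11→2 s11→3 e12→2 s12→3 s12→4  — peak 4.

4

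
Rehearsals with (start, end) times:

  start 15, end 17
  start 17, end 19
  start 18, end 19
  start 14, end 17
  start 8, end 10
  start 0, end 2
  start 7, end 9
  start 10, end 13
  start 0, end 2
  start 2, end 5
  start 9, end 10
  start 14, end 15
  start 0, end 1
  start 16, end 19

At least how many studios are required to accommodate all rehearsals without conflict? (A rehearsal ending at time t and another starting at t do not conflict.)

3

Events (time:±→running): 0:+→1 0:+→2 0:+→3 … peak 3.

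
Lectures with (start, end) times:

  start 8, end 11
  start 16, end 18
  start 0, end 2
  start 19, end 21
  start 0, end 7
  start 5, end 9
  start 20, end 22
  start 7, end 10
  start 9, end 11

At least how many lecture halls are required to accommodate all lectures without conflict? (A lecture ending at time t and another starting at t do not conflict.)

Count concurrent intervals with a sweep; the peak is the room count.
Events (time:±→running): 0:+→1 0:+→2 2:-→1 5:+→2 7:-→1 7:+→2 8:+→3 … peak 3.

3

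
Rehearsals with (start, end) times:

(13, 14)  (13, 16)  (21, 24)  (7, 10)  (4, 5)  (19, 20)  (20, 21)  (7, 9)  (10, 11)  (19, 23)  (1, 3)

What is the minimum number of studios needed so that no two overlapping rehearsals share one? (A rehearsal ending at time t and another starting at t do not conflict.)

2

The answer is the maximum number of intervals overlapping at any instant.
starts: [1, 4, 7, 7, 10, 13, 13, 19, 19, 20, 21]
ends:   [3, 5, 9, 10, 11, 14, 16, 20, 21, 23, 24]
s1→1 e3→0 s4→1 e5→0 s7→1 s7→2  — peak 2.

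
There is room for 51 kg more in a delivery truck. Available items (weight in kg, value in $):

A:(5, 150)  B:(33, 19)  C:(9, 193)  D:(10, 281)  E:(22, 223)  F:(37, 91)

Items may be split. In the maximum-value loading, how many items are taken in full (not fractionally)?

4

Sort by value per unit weight and fill in that order.
Order: A (150/5=30.00) > D (281/10=28.10) > C (193/9=21.44) > E (223/22=10.14) > F (91/37=2.46) > B (19/33=0.58)
Fill: take A (5 @ 150) → take D (10 @ 281) → take C (9 @ 193) → take E (22 @ 223) → take 5/37 of F → 12.30; 51/51 used.
4 item(s) taken whole; one partial (take 5/37 of F).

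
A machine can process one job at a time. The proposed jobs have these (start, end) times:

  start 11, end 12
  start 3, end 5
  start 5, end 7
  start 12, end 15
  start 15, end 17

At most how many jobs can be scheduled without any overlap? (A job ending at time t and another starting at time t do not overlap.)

Greedy by earliest finish: after sorting by end time, pick each interval compatible with the last pick.
Sorted by end: (3,5)  (5,7)  (11,12)  (12,15)  (15,17)
take (3,5); take (5,7); take (11,12); take (12,15); take (15,17).
Selected 5 jobs.

5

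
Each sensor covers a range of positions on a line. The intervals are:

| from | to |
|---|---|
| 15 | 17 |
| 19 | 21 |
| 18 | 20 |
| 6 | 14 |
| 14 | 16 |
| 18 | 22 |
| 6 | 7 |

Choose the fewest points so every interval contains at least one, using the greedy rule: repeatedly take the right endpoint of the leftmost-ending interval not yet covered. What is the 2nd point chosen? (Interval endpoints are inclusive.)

16

Sort by right endpoint; whenever an interval is uncovered, place a point at its right end.
Sorted: [6,7] [6,14] [14,16] [15,17] [18,20] [19,21] [18,22]
{[6,7],[6,14]} hit by 7; {[14,16],[15,17]} hit by 16; {[18,20],[19,21],[18,22]} hit by 20.
Points: 7, 16, 20 (3 total).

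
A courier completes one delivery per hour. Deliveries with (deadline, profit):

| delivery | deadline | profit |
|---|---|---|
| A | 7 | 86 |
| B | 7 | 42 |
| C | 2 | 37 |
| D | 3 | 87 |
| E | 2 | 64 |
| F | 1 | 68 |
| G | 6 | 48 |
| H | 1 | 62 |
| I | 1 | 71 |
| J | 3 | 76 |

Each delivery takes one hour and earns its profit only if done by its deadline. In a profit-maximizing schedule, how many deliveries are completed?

6

Profit order: D=87 A=86 J=76 I=71 F=68 E=64 H=62 G=48 B=42 C=37
Assign: D→slot 3, A→slot 7, J→slot 2, I→slot 1, F skipped, E skipped, H skipped, G→slot 6, B→slot 5, C skipped.
Slots: [1:I] [2:J] [3:D] [5:B] [6:G] [7:A]
6 of 10 scheduled.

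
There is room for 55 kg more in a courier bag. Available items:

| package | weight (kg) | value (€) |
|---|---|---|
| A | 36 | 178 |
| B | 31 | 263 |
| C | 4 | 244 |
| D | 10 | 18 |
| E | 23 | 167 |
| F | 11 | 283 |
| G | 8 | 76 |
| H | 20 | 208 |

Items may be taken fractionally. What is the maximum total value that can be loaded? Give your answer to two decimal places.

912.81

Sort by value per unit weight and fill in that order.
Order: C (244/4=61.00) > F (283/11=25.73) > H (208/20=10.40) > G (76/8=9.50) > B (263/31=8.48) > E (167/23=7.26) > A (178/36=4.94) > D (18/10=1.80)
Fill: take C (4 @ 244) → take F (11 @ 283) → take H (20 @ 208) → take G (8 @ 76) → take 12/31 of B → 101.81; 55/55 used.
Total value = 912.81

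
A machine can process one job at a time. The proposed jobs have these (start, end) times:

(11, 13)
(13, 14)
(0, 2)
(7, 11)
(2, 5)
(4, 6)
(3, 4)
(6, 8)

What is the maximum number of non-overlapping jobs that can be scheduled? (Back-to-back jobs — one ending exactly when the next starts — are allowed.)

6

Greedy by earliest finish: after sorting by end time, pick each interval compatible with the last pick.
By end time: (0,2), (3,4), (2,5), (4,6), (6,8), (7,11), (11,13), (13,14).
Pick (0,2); next start ≥ 2 → (3,4); next start ≥ 4 → (4,6); next start ≥ 6 → (6,8); next start ≥ 8 → (11,13); next start ≥ 13 → (13,14).
Selected 6 jobs.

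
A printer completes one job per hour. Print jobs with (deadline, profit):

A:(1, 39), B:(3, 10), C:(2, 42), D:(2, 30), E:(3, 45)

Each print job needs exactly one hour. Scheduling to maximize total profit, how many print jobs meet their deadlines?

3

Sort by profit descending; place each in the latest free slot ≤ its deadline.
By profit: E(d3,45), C(d2,42), A(d1,39), D(d2,30), B(d3,10)
E→slot 3; C→slot 2; A→slot 1; D skipped; B skipped.
3 of 5 scheduled.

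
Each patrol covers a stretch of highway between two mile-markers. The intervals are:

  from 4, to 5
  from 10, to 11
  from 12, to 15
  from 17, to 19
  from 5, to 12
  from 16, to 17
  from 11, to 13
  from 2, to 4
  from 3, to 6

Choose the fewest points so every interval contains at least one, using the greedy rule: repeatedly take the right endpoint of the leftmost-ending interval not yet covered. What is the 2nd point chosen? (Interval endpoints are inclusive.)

11

Sorted: [2,4] [4,5] [3,6] [10,11] [5,12] [11,13] [12,15] [16,17] [17,19]
{[2,4],[4,5],[3,6]} hit by 4; {[10,11],[5,12],[11,13]} hit by 11; {[12,15]} hit by 15; {[16,17],[17,19]} hit by 17.
Points: 4, 11, 15, 17 (4 total).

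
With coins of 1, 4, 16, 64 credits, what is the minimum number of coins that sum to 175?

Greedy: take as many of the largest coin as possible, then repeat with the remainder.
175 = 2×64 + 2×16 + 3×4 + 3×1
Total coins = 2 + 2 + 3 + 3 = 10

10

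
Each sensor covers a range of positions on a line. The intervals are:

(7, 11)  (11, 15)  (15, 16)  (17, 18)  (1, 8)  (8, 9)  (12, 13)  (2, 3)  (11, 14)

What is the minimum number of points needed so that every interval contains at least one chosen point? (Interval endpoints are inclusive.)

5

Sorted: [2,3] [1,8] [8,9] [7,11] [12,13] [11,14] [11,15] [15,16] [17,18]
{[2,3],[1,8]} hit by 3; {[8,9],[7,11]} hit by 9; {[12,13],[11,14],[11,15]} hit by 13; {[15,16]} hit by 16; {[17,18]} hit by 18.
Points: 3, 9, 13, 16, 18 (5 total).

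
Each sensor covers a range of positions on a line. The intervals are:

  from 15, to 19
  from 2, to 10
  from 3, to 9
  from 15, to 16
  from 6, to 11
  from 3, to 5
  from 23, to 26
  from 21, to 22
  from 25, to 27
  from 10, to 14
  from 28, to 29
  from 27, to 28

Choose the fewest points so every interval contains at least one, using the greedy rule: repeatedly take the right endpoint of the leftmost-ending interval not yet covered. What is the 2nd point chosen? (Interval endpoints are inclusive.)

11

Sort by right endpoint; whenever an interval is uncovered, place a point at its right end.
Sorted: [3,5] [3,9] [2,10] [6,11] [10,14] [15,16] [15,19] [21,22] [23,26] [25,27] [27,28] [28,29]
{[3,5],[3,9],[2,10]} hit by 5; {[6,11],[10,14]} hit by 11; {[15,16],[15,19]} hit by 16; {[21,22]} hit by 22; {[23,26],[25,27]} hit by 26; {[27,28],[28,29]} hit by 28.
Points: 5, 11, 16, 22, 26, 28 (6 total).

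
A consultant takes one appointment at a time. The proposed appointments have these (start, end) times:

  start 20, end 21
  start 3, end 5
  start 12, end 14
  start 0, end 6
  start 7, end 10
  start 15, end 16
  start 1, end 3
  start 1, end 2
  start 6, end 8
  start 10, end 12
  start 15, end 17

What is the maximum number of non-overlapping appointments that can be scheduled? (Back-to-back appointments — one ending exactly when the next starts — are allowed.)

7

Order by finish time; keep every interval that doesn't clash with the previous kept one.
By end time: (1,2), (1,3), (3,5), (0,6), (6,8), (7,10), (10,12), (12,14), (15,16), (15,17), (20,21).
Pick (1,2); next start ≥ 2 → (3,5); next start ≥ 5 → (6,8); next start ≥ 8 → (10,12); next start ≥ 12 → (12,14); next start ≥ 14 → (15,16); next start ≥ 16 → (20,21).
Selected 7 appointments.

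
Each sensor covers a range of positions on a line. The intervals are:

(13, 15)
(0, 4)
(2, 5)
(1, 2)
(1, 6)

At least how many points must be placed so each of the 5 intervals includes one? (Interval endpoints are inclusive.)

By right end: [1,2]  [0,4]  [2,5]  [1,6]  [13,15]
[1,2] uncovered → point at 2; [13,15] uncovered → point at 15.
Points: 2, 15 (2 total).

2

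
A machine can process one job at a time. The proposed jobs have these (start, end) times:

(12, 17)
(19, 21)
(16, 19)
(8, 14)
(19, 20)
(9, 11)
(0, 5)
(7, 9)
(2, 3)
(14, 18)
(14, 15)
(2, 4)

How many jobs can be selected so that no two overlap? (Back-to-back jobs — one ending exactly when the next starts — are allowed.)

6

Greedy by earliest finish: after sorting by end time, pick each interval compatible with the last pick.
By end time: (2,3), (2,4), (0,5), (7,9), (9,11), (8,14), (14,15), (12,17), (14,18), (16,19), (19,20), (19,21).
Pick (2,3); next start ≥ 3 → (7,9); next start ≥ 9 → (9,11); next start ≥ 11 → (14,15); next start ≥ 15 → (16,19); next start ≥ 19 → (19,20).
Selected 6 jobs.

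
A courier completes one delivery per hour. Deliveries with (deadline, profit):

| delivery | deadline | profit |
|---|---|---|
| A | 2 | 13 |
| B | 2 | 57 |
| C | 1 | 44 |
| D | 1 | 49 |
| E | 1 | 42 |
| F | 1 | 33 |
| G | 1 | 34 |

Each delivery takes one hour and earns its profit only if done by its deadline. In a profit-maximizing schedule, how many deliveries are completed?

Take jobs in profit order; each goes to the latest open slot no later than its deadline.
By profit: B(d2,57), D(d1,49), C(d1,44), E(d1,42), G(d1,34), F(d1,33), A(d2,13)
B→slot 2; D→slot 1; C skipped; E skipped; G skipped; F skipped; A skipped.
2 of 7 scheduled.

2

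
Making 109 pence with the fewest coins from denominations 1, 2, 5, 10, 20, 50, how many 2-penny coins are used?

2

109 = 2×50 + 1×5 + 2×2
Count of 2: 2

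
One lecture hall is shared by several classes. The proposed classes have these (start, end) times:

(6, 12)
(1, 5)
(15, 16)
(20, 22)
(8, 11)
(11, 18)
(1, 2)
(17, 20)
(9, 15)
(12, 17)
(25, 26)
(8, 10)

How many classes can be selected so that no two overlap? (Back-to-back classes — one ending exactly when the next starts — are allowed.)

6

By end time: (1,2), (1,5), (8,10), (8,11), (6,12), (9,15), (15,16), (12,17), (11,18), (17,20), (20,22), (25,26).
Pick (1,2); next start ≥ 2 → (8,10); next start ≥ 10 → (15,16); next start ≥ 16 → (17,20); next start ≥ 20 → (20,22); next start ≥ 22 → (25,26).
Selected 6 classes.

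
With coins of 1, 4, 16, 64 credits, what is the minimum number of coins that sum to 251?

11

251 = 3×64 + 3×16 + 2×4 + 3×1
Total coins = 3 + 3 + 2 + 3 = 11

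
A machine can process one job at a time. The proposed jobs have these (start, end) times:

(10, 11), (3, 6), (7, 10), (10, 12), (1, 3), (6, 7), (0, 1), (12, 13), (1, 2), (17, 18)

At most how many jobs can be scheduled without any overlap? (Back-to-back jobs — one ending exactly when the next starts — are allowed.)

8

By end time: (0,1), (1,2), (1,3), (3,6), (6,7), (7,10), (10,11), (10,12), (12,13), (17,18).
Pick (0,1); next start ≥ 1 → (1,2); next start ≥ 2 → (3,6); next start ≥ 6 → (6,7); next start ≥ 7 → (7,10); next start ≥ 10 → (10,11); next start ≥ 11 → (12,13); next start ≥ 13 → (17,18).
Selected 8 jobs.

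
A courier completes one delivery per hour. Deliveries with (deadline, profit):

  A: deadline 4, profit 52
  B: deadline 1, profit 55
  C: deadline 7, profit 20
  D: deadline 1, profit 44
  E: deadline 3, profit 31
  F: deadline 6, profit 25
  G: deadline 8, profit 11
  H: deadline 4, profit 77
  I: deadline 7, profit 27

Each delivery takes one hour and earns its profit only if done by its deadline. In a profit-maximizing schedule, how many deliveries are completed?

By profit: H(d4,77), B(d1,55), A(d4,52), D(d1,44), E(d3,31), I(d7,27), F(d6,25), C(d7,20), G(d8,11)
H→slot 4; B→slot 1; A→slot 3; D skipped; E→slot 2; I→slot 7; F→slot 6; C→slot 5; G→slot 8.
8 of 9 scheduled.

8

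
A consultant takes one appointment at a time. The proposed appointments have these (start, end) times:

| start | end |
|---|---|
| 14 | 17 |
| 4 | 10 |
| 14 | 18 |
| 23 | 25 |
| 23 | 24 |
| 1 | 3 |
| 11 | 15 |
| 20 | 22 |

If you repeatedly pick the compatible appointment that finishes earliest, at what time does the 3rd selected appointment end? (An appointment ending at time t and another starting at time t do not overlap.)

15

Greedy by earliest finish: after sorting by end time, pick each interval compatible with the last pick.
Sorted by end: (1,3)  (4,10)  (11,15)  (14,17)  (14,18)  (20,22)  (23,24)  (23,25)
take (1,3); take (4,10); take (11,15); skip (14,17); skip (14,18); take (20,22); take (23,24).
Selected: (1,3) (4,10) (11,15) (20,22) (23,24)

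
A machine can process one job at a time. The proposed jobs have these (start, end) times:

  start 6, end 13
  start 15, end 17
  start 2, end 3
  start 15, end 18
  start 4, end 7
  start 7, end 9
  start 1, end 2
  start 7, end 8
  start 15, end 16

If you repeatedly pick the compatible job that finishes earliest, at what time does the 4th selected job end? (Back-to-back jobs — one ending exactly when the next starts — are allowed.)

Order by finish time; keep every interval that doesn't clash with the previous kept one.
Sorted by end: (1,2)  (2,3)  (4,7)  (7,8)  (7,9)  (6,13)  (15,16)  (15,17)  (15,18)
take (1,2); take (2,3); take (4,7); take (7,8); skip (7,9); skip (6,13); take (15,16); skip (15,17).
Selected: (1,2) (2,3) (4,7) (7,8) (15,16)

8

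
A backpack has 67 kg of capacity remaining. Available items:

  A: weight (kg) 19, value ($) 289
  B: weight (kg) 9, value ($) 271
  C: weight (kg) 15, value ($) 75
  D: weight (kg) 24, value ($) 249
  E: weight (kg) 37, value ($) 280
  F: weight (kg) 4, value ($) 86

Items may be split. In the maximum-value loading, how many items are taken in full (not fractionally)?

4

Sort by value per unit weight and fill in that order.
Ratios (sorted): B 30.11, F 21.50, A 15.21, D 10.38, E 7.57, C 5.00
take B (9 @ 271); take F (4 @ 86); take A (19 @ 289); take D (24 @ 249); take 11/37 of E → 83.24. Capacity used 67/67.
4 item(s) taken whole; one partial (take 11/37 of E).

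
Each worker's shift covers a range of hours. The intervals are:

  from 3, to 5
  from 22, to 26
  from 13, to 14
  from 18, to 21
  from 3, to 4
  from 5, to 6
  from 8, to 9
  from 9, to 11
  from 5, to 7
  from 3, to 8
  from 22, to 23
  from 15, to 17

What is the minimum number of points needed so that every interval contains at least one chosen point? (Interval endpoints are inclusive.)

Sorted: [3,4] [3,5] [5,6] [5,7] [3,8] [8,9] [9,11] [13,14] [15,17] [18,21] [22,23] [22,26]
{[3,4],[3,5]} hit by 4; {[5,6],[5,7],[3,8]} hit by 6; {[8,9],[9,11]} hit by 9; {[13,14]} hit by 14; {[15,17]} hit by 17; {[18,21]} hit by 21; {[22,23],[22,26]} hit by 23.
Points: 4, 6, 9, 14, 17, 21, 23 (7 total).

7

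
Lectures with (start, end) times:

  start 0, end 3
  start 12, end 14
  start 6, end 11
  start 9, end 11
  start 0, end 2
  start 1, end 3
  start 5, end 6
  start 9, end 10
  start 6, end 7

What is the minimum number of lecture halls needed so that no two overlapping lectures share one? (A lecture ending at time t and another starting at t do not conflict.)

The answer is the maximum number of intervals overlapping at any instant.
Events (time:±→running): 0:+→1 0:+→2 1:+→3 … peak 3.

3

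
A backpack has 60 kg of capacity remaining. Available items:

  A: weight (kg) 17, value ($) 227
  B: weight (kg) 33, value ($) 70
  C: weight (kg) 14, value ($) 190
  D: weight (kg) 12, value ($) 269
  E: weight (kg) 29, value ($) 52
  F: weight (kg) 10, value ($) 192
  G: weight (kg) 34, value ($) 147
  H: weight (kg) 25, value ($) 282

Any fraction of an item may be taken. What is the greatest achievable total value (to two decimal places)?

Ratios (sorted): D 22.42, F 19.20, C 13.57, A 13.35, H 11.28, G 4.32, B 2.12, E 1.79
take D (12 @ 269); take F (10 @ 192); take C (14 @ 190); take A (17 @ 227); take 7/25 of H → 78.96. Capacity used 60/60.
Total value = 956.96

956.96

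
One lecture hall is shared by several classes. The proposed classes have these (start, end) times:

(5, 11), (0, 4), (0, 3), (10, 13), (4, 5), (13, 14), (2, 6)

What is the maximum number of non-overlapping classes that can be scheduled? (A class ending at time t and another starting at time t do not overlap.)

By end time: (0,3), (0,4), (4,5), (2,6), (5,11), (10,13), (13,14).
Pick (0,3); next start ≥ 3 → (4,5); next start ≥ 5 → (5,11); next start ≥ 11 → (13,14).
Selected 4 classes.

4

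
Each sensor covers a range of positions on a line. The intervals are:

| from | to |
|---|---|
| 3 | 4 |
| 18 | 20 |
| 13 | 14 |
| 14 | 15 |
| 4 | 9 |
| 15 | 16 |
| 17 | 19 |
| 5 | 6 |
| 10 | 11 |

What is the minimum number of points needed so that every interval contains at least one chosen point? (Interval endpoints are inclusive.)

Process intervals by earliest right end; each time one isn't hit yet, stab at its right endpoint.
By right end: [3,4]  [5,6]  [4,9]  [10,11]  [13,14]  [14,15]  [15,16]  [17,19]  [18,20]
[3,4] uncovered → point at 4; [5,6] uncovered → point at 6; [10,11] uncovered → point at 11; [13,14] uncovered → point at 14; [15,16] uncovered → point at 16; [17,19] uncovered → point at 19.
Points: 4, 6, 11, 14, 16, 19 (6 total).

6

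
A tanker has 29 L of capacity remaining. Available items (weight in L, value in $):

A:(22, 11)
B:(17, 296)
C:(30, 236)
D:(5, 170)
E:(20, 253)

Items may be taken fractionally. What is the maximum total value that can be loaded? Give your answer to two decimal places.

554.55

Ratios (sorted): D 34.00, B 17.41, E 12.65, C 7.87, A 0.50
take D (5 @ 170); take B (17 @ 296); take 7/20 of E → 88.55. Capacity used 29/29.
Total value = 554.55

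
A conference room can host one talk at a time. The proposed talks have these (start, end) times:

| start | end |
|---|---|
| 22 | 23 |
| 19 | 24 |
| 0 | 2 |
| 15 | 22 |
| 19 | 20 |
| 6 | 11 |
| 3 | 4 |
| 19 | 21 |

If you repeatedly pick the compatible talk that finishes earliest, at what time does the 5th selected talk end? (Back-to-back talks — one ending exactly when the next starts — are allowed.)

23

By end time: (0,2), (3,4), (6,11), (19,20), (19,21), (15,22), (22,23), (19,24).
Pick (0,2); next start ≥ 2 → (3,4); next start ≥ 4 → (6,11); next start ≥ 11 → (19,20); next start ≥ 20 → (22,23).
Selected: (0,2) (3,4) (6,11) (19,20) (22,23)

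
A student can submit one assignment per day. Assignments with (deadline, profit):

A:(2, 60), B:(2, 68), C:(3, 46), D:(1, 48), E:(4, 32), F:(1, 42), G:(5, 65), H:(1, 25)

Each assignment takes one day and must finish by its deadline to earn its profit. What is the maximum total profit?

Profit order: B=68 G=65 A=60 D=48 C=46 F=42 E=32 H=25
Assign: B→slot 2, G→slot 5, A→slot 1, D skipped, C→slot 3, F skipped, E→slot 4, H skipped.
Slots: [1:A] [2:B] [3:C] [4:E] [5:G]
Profit = 60 + 68 + 46 + 32 + 65 = 271

271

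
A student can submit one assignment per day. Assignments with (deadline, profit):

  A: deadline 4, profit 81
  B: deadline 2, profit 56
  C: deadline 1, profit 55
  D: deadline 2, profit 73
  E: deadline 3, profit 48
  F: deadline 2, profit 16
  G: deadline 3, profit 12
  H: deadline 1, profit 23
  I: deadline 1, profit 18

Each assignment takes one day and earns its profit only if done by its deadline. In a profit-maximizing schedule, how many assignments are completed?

4

By profit: A(d4,81), D(d2,73), B(d2,56), C(d1,55), E(d3,48), H(d1,23), I(d1,18), F(d2,16), G(d3,12)
A→slot 4; D→slot 2; B→slot 1; C skipped; E→slot 3; H skipped; I skipped; F skipped; G skipped.
4 of 9 scheduled.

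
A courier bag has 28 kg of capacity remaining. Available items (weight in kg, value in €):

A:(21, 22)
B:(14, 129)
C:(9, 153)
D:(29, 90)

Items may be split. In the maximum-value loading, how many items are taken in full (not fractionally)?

Greedy by value/weight ratio, highest first.
Ratios (sorted): C 17.00, B 9.21, D 3.10, A 1.05
take C (9 @ 153); take B (14 @ 129); take 5/29 of D → 15.52. Capacity used 28/28.
2 item(s) taken whole; one partial (take 5/29 of D).

2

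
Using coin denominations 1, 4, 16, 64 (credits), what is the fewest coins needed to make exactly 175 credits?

10

175 − 2×64→47 − 2×16→15 − 3×4→3 − 3×1→0
Total coins = 2 + 2 + 3 + 3 = 10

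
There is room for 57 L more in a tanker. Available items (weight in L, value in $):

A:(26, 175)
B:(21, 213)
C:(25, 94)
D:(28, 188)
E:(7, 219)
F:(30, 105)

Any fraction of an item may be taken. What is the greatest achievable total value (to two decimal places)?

627.14

Greedy by value/weight ratio, highest first.
Ratios (sorted): E 31.29, B 10.14, A 6.73, D 6.71, C 3.76, F 3.50
take E (7 @ 219); take B (21 @ 213); take A (26 @ 175); take 3/28 of D → 20.14. Capacity used 57/57.
Total value = 627.14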